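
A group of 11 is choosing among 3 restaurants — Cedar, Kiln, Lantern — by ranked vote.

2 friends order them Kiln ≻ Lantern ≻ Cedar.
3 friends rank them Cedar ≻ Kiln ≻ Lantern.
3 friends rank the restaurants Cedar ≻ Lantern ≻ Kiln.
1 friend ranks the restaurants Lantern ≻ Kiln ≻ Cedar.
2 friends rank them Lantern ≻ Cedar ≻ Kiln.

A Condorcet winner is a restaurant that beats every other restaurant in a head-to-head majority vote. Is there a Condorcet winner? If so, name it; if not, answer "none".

Cedar

Pairwise majorities:
Cedar–Kiln: Cedar 8–3.
Cedar–Lantern: Cedar 6–5.
Kiln vs Lantern: Lantern, 6–5.
Cedar defeats every rival head-to-head and is the Condorcet winner.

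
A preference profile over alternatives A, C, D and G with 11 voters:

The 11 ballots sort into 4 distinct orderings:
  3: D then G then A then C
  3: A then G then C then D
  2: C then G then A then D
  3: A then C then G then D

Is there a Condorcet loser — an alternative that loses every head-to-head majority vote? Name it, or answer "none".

Pairwise majorities:
A vs C: A, 9–2.
A vs D: A wins 8–3.
A–G: A 6–5.
C vs D: C wins 8–3.
C vs G: G wins 6–5.
D vs G: G wins 8–3.
D is beaten in every head-to-head and is the Condorcet loser.

D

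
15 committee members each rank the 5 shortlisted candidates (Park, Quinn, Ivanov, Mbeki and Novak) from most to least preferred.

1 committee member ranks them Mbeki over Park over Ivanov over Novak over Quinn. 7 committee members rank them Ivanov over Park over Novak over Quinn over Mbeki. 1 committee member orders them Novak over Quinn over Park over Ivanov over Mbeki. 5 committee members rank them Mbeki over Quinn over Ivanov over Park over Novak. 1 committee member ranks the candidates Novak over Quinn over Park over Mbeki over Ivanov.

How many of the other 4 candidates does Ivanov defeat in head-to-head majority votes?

Ivanov against each rival (15 committee members):
Ivanov vs Park: Ivanov wins 12–3.
Ivanov vs Quinn: 1+7 = 8 for Ivanov, 7 for Quinn — Ivanov by 8–7.
Ivanov vs Mbeki: 7+1 = 8 for Ivanov, 7 for Mbeki — Ivanov by 8–7.
Ivanov vs Novak: Ivanov is ranked higher on 1+7+5 = 13 ballots, Novak on 2. Ivanov wins 13–2.
Ivanov beats Park, Quinn, Mbeki, Novak — 4 pairwise wins.

4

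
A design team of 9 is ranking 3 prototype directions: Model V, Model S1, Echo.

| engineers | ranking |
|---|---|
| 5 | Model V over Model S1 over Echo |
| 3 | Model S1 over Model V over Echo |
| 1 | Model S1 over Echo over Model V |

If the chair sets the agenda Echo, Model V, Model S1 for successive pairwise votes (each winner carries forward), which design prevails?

Model V

Round 1: Echo vs Model V — 1–8, Model V advances.
Round 2: Model V vs Model S1 — 5–4, Model V advances.
Model V survives the agenda.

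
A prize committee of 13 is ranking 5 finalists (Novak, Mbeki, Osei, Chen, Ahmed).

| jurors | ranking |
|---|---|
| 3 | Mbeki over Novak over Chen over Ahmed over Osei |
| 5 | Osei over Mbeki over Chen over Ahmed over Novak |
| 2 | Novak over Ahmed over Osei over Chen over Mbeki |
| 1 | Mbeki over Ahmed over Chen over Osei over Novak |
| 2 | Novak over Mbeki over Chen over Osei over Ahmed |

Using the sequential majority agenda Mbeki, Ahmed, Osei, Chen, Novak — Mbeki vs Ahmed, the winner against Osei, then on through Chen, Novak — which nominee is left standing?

Novak

Round 1: Mbeki vs Ahmed — 11–2, Mbeki advances.
Round 2: Mbeki vs Osei — 6–7, Osei advances.
Round 3: Osei vs Chen — 7–6, Osei advances.
Round 4: Osei vs Novak — 6–7, Novak advances.
The agenda winner is Novak.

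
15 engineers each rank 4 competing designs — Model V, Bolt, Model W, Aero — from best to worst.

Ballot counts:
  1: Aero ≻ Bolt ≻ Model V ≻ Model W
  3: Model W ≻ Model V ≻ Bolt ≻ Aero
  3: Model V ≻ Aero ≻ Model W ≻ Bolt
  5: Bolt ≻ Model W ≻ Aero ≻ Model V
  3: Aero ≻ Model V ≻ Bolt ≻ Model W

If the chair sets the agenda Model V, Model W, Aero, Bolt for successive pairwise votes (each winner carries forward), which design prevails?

Round 1: Model V vs Model W — 7–8, Model W advances.
Round 2: Model W vs Aero — 8–7, Model W advances.
Round 3: Model W vs Bolt — 6–9, Bolt advances.
The agenda winner is Bolt.

Bolt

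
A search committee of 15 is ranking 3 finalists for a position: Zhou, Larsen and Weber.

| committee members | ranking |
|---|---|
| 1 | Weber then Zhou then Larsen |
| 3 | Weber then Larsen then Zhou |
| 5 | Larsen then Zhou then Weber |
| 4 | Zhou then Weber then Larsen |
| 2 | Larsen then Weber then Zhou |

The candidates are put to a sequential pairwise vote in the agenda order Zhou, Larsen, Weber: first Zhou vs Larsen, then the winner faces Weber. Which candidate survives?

Round 1: Zhou vs Larsen — 5–10, Larsen advances.
Round 2: Larsen vs Weber — 7–8, Weber advances.
Weber survives the agenda.

Weber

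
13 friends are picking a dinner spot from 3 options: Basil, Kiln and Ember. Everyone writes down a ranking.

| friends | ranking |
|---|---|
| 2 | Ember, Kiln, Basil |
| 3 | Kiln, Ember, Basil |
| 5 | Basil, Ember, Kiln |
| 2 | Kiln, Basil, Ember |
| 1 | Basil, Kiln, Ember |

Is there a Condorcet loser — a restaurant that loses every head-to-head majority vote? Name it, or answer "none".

Head-to-head results (13 friends):
Basil–Kiln: Kiln 7–6.
Basil vs Ember: Basil, 8–5.
Kiln vs Ember: Ember, 7–6.
Each restaurant has at least one pairwise win (Basil beats Ember; Kiln beats Basil; Ember beats Kiln) — no Condorcet loser.

none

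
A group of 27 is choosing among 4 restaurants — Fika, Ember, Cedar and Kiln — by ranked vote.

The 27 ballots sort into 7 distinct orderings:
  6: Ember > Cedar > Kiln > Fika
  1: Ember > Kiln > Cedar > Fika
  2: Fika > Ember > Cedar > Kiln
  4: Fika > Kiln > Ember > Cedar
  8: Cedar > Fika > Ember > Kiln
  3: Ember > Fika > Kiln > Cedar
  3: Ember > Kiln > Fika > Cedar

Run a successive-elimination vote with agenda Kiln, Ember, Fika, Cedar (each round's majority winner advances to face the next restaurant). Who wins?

Cedar

Round 1: Kiln vs Ember — 4–23, Ember advances.
Round 2: Ember vs Fika — 13–14, Fika advances.
Round 3: Fika vs Cedar — 12–15, Cedar advances.
The agenda winner is Cedar.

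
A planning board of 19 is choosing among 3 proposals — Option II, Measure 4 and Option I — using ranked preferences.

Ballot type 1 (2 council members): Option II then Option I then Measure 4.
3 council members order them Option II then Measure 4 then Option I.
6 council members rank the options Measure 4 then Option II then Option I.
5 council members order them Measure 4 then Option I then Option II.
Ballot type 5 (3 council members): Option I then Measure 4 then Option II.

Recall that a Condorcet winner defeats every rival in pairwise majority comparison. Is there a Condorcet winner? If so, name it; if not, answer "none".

Check each pair by majority over 19 ballots:
Option II vs Measure 4: 5 to 14, Measure 4.
Option II vs Option I: 11 to 8, Option II.
Measure 4 vs Option I: Measure 4 preferred on 3+6+5 = 14 ballots; Measure 4 wins 14–5.
Only Measure 4 has no losses; Measure 4 is the Condorcet winner.

Measure 4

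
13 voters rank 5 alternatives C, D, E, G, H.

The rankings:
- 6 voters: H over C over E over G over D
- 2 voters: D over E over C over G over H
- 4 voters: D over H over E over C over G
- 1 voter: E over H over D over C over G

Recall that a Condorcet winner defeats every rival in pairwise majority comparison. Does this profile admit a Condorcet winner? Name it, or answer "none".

Pairwise majorities:
C vs D: C is ranked higher on 6 ballots, D on 7. D wins 7–6.
C vs E: 6 for C, 7 for E — E by 7–6.
C vs G: C wins 13–0.
C vs H: H wins 11–2.
D–E: E 7–6.
D vs G: D, 7–6.
D–H: H 7–6.
E vs G: E wins 13–0.
E vs H: 2+1 = 3 for E, 10 for H — H by 10–3.
G–H: H 11–2.
H beats each of C, D, E, G — H is the Condorcet winner.

H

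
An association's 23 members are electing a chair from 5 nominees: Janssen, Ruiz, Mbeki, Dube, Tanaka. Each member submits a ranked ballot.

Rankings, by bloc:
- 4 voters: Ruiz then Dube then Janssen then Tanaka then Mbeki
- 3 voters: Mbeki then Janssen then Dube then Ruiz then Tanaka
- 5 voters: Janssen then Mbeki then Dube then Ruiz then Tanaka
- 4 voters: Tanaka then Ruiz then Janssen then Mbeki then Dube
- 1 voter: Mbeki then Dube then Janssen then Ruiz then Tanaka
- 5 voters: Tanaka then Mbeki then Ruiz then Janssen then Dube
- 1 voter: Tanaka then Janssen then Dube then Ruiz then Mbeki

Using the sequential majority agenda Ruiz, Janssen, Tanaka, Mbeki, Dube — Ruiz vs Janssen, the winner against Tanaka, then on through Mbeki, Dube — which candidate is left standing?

Mbeki

Round 1: Ruiz vs Janssen — 13–10, Ruiz advances.
Round 2: Ruiz vs Tanaka — 13–10, Ruiz advances.
Round 3: Ruiz vs Mbeki — 9–14, Mbeki advances.
Round 4: Mbeki vs Dube — 18–5, Mbeki advances.
The agenda winner is Mbeki.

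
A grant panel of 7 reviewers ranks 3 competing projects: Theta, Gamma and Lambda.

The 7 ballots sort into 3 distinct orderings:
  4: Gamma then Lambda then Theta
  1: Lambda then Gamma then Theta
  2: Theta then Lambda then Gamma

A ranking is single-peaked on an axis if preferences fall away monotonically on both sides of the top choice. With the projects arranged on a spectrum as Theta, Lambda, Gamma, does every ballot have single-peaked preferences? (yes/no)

Axis positions: Theta=1, Lambda=2, Gamma=3.
Group 1 (peak Gamma at position 3): ranking walks positions 3-2-1, expanding outward from the peak — single-peaked.
Group 2 (peak Lambda at position 2): ranking walks positions 2-3-1, expanding outward from the peak — single-peaked.
Group 3 (peak Theta at position 1): ranking walks positions 1-2-3, expanding outward from the peak — single-peaked.
Every ranking is single-peaked on this axis.

yes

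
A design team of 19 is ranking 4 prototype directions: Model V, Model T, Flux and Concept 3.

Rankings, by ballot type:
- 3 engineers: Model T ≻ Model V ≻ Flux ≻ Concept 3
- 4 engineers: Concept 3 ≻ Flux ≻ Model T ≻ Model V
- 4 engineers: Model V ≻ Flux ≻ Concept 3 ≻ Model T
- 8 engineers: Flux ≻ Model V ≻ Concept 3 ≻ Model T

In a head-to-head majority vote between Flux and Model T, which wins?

Ballots ranking Flux above Model T: 4 + 4 + 8 = 16.
Ballots ranking Model T above Flux: 19 − 16 = 3.
Flux wins the head-to-head 16–3.

Flux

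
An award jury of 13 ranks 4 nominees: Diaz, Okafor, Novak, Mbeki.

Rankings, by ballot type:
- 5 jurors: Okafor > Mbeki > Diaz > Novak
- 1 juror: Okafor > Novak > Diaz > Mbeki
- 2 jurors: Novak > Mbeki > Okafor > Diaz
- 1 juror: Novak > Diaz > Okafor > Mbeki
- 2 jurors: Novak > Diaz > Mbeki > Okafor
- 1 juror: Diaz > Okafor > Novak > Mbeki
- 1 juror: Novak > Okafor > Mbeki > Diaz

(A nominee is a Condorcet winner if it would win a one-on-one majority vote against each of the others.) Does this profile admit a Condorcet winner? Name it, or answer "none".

Check each pair by majority over 13 ballots:
Diaz vs Okafor: Okafor, 9–4.
Diaz–Novak: Novak 7–6.
Diaz–Mbeki: Mbeki 8–5.
Okafor vs Novak: Okafor wins 7–6.
Okafor–Mbeki: Okafor 9–4.
Novak vs Mbeki: Novak, 8–5.
Okafor beats each of Diaz, Novak, Mbeki — Okafor is the Condorcet winner.

Okafor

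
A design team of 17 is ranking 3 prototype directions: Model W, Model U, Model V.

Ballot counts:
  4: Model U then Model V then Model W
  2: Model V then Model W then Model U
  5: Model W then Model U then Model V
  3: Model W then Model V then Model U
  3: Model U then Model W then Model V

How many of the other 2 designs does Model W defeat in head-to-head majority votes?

Model W against each rival (17 engineers):
Model W vs Model U: Model W, 10–7.
Model W vs Model V: Model W is ranked higher on 5+3+3 = 11 ballots, Model V on 6. Model W wins 11–6.
Model W beats Model U, Model V — 2 pairwise wins.

2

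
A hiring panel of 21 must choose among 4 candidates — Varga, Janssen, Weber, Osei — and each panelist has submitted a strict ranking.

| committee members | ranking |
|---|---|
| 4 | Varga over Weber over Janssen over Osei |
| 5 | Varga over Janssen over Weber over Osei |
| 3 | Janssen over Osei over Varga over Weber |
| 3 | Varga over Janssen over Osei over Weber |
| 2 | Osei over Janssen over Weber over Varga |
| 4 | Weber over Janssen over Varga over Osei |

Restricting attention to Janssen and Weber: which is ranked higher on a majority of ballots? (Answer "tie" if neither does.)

Ballots ranking Janssen above Weber: 5 + 3 + 3 + 2 = 13.
Ballots ranking Weber above Janssen: 21 − 13 = 8.
Janssen wins the head-to-head 13–8.

Janssen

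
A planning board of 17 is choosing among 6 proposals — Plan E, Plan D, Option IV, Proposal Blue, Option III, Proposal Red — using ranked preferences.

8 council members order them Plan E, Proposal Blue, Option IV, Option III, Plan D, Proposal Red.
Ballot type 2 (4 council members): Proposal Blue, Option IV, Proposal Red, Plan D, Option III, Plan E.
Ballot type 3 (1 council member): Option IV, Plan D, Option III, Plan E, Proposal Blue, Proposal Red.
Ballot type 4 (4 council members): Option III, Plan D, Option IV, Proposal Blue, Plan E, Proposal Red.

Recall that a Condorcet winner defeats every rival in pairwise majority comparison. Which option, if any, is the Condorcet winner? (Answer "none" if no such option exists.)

none

Check each pair by majority over 17 ballots:
Plan E vs Plan D: Plan E preferred on 8 ballots; Plan D wins 9–8.
Plan E vs Option IV: 8 to 9, Option IV.
Plan E vs Proposal Blue: Plan E is ranked higher on 8+1 = 9 ballots, Proposal Blue on 8. Plan E wins 9–8.
Plan E vs Option III: 8 to 9, Option III.
Plan E vs Proposal Red: Plan E preferred on 8+1+4 = 13 ballots; Plan E wins 13–4.
Plan D vs Option IV: Plan D is ranked higher on 4 ballots, Option IV on 13. Option IV wins 13–4.
Plan D vs Proposal Blue: Plan D preferred on 1+4 = 5 ballots; Proposal Blue wins 12–5.
Plan D vs Option III: 5 to 12, Option III.
Plan D vs Proposal Red: 8+1+4 = 13 for Plan D, 4 for Proposal Red — Plan D by 13–4.
Option IV vs Proposal Blue: 1+4 = 5 for Option IV, 12 for Proposal Blue — Proposal Blue by 12–5.
Option IV vs Option III: Option IV is ranked higher on 8+4+1 = 13 ballots, Option III on 4. Option IV wins 13–4.
Option IV vs Proposal Red: 8+4+1+4 = 17 for Option IV, 0 for Proposal Red — Option IV by 17–0.
Proposal Blue vs Option III: 8+4 = 12 for Proposal Blue, 5 for Option III — Proposal Blue by 12–5.
Proposal Blue vs Proposal Red: 17 to 0, Proposal Blue.
Option III vs Proposal Red: Option III preferred on 8+1+4 = 13 ballots; Option III wins 13–4.
No option is unbeaten: Plan E loses to Plan D; Plan D loses to Option IV; Option IV loses to Proposal Blue; Proposal Blue loses to Plan E; Option III loses to Option IV; Proposal Red loses to Plan E. In particular Plan E → Proposal Blue → Plan D → Plan E is a majority cycle — no Condorcet winner exists.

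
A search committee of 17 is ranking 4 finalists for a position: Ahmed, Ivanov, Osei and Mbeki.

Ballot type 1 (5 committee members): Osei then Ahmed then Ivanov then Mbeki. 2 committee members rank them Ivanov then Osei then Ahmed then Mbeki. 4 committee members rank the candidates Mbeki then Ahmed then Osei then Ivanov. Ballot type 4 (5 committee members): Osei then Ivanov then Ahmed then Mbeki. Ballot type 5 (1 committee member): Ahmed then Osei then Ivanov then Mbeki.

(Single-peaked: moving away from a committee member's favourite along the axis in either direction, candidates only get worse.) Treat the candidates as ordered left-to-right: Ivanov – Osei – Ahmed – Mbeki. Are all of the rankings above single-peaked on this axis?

yes

Axis positions: Ivanov=1, Osei=2, Ahmed=3, Mbeki=4.
Ballot type 1 (peak Osei at position 2): ranking walks positions 2-3-1-4, expanding outward from the peak — single-peaked.
Ballot type 2 (peak Ivanov at position 1): ranking walks positions 1-2-3-4, expanding outward from the peak — single-peaked.
Ballot type 3 (peak Mbeki at position 4): ranking walks positions 4-3-2-1, expanding outward from the peak — single-peaked.
Ballot type 4 (peak Osei at position 2): ranking walks positions 2-1-3-4, expanding outward from the peak — single-peaked.
Ballot type 5 (peak Ahmed at position 3): ranking walks positions 3-2-1-4, expanding outward from the peak — single-peaked.
Every ranking is single-peaked on this axis.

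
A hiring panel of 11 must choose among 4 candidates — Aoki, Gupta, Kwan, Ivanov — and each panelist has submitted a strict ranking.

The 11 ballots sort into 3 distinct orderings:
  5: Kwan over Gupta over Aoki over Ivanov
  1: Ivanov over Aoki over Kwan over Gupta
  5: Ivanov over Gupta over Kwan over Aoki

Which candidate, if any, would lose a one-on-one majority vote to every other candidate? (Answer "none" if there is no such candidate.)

Pairwise majorities:
Aoki vs Gupta: 1 for Aoki, 10 for Gupta — Gupta by 10–1.
Aoki vs Kwan: Kwan wins 10–1.
Aoki vs Ivanov: Ivanov, 6–5.
Gupta vs Kwan: Gupta preferred on 5 ballots; Kwan wins 6–5.
Gupta–Ivanov: Ivanov 6–5.
Kwan vs Ivanov: 5 to 6, Ivanov.
Only Aoki has no wins; Aoki is the Condorcet loser.

Aoki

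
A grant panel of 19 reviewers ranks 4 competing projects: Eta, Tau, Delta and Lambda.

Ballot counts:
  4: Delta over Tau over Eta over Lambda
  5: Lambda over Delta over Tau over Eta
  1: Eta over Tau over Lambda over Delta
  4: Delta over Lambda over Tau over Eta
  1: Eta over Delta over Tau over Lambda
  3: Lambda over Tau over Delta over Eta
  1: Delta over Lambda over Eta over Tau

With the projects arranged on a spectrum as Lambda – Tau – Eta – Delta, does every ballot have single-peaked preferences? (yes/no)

no

Axis positions: Lambda=1, Tau=2, Eta=3, Delta=4.
Ballot type 1: ranking walks positions 4-2-3-1; Tau is ranked above Eta even though Eta lies between Tau and the peak Delta on the axis — preferences dip and rise again. Not single-peaked.
Ballot type 2: ranking walks positions 1-4-2-3; Delta is ranked above Tau even though Tau lies between Delta and the peak Lambda on the axis — preferences dip and rise again. Not single-peaked.
Ballot type 3 (peak Eta at position 3): ranking walks positions 3-2-1-4, expanding outward from the peak — single-peaked.
Ballot type 4: ranking walks positions 4-1-2-3; Lambda is ranked above Eta even though Eta lies between Lambda and the peak Delta on the axis — preferences dip and rise again. Not single-peaked.
Ballot type 5 (peak Eta at position 3): ranking walks positions 3-4-2-1, expanding outward from the peak — single-peaked.
Ballot type 6: ranking walks positions 1-2-4-3; Delta is ranked above Eta even though Eta lies between Delta and the peak Lambda on the axis — preferences dip and rise again. Not single-peaked.
Ballot type 7: ranking walks positions 4-1-3-2; Lambda is ranked above Eta even though Eta lies between Lambda and the peak Delta on the axis — preferences dip and rise again. Not single-peaked.
Ballot type 1 violates single-peakedness, so the profile is not single-peaked on this axis.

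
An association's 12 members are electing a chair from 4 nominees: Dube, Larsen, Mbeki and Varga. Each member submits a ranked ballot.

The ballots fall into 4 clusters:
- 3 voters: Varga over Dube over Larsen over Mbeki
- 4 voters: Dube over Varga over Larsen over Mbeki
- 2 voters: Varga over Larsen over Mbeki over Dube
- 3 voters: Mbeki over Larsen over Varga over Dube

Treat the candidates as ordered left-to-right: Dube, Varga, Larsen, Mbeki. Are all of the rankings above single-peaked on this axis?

Axis positions: Dube=1, Varga=2, Larsen=3, Mbeki=4.
Cluster 1 (peak Varga at position 2): ranking walks positions 2-1-3-4, expanding outward from the peak — single-peaked.
Cluster 2 (peak Dube at position 1): ranking walks positions 1-2-3-4, expanding outward from the peak — single-peaked.
Cluster 3 (peak Varga at position 2): ranking walks positions 2-3-4-1, expanding outward from the peak — single-peaked.
Cluster 4 (peak Mbeki at position 4): ranking walks positions 4-3-2-1, expanding outward from the peak — single-peaked.
Every ranking is single-peaked on this axis.

yes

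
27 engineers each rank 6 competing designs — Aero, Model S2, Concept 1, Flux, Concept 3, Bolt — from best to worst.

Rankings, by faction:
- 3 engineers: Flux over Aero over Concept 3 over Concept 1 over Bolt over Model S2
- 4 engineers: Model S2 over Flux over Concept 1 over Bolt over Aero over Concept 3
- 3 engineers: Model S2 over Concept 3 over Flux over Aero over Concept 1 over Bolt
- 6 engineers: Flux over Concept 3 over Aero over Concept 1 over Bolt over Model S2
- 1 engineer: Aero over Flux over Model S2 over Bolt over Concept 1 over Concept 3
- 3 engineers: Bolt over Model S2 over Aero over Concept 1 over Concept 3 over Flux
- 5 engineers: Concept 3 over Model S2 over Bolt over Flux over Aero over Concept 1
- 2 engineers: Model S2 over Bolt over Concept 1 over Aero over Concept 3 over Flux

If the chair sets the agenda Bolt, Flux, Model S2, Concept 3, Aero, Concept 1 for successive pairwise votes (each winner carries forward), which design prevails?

Concept 3

Round 1: Bolt vs Flux — 10–17, Flux advances.
Round 2: Flux vs Model S2 — 10–17, Model S2 advances.
Round 3: Model S2 vs Concept 3 — 13–14, Concept 3 advances.
Round 4: Concept 3 vs Aero — 14–13, Concept 3 advances.
Round 5: Concept 3 vs Concept 1 — 17–10, Concept 3 advances.
Concept 3 survives the agenda.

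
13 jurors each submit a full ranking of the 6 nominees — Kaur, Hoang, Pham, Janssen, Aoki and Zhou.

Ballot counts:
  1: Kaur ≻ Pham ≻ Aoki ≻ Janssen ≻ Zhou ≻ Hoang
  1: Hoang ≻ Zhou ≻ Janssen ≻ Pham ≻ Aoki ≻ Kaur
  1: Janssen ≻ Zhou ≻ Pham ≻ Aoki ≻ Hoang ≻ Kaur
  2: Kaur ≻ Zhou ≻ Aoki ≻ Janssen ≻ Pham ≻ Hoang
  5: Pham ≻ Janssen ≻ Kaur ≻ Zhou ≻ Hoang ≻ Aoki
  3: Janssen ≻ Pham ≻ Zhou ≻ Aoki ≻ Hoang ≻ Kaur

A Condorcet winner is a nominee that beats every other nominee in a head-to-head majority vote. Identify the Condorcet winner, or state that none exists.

Head-to-head results (13 jurors):
Kaur vs Hoang: Kaur preferred on 1+2+5 = 8 ballots; Kaur wins 8–5.
Kaur–Pham: Pham 10–3.
Kaur vs Janssen: Kaur preferred on 1+2 = 3 ballots; Janssen wins 10–3.
Kaur vs Aoki: Kaur, 8–5.
Kaur vs Zhou: 8 to 5, Kaur.
Hoang vs Pham: 1 to 12, Pham.
Hoang vs Janssen: Janssen wins 12–1.
Hoang vs Aoki: Hoang preferred on 1+5 = 6 ballots; Aoki wins 7–6.
Hoang vs Zhou: Zhou, 12–1.
Pham vs Janssen: 1+5 = 6 for Pham, 7 for Janssen — Janssen by 7–6.
Pham vs Aoki: 11 to 2, Pham.
Pham–Zhou: Pham 9–4.
Janssen vs Aoki: 10 to 3, Janssen.
Janssen vs Zhou: Janssen preferred on 1+1+5+3 = 10 ballots; Janssen wins 10–3.
Aoki vs Zhou: Aoki preferred on 1 ballot; Zhou wins 12–1.
Janssen beats each of Kaur, Hoang, Pham, Aoki, Zhou — Janssen is the Condorcet winner.

Janssen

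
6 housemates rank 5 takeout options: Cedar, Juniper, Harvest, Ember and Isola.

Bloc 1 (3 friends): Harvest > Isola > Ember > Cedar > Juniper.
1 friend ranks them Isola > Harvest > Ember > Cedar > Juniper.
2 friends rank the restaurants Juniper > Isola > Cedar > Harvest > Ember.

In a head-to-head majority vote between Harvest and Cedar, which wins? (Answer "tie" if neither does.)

Ballots ranking Harvest above Cedar: 3 + 1 = 4.
Ballots ranking Cedar above Harvest: 6 − 4 = 2.
Harvest wins the head-to-head 4–2.

Harvest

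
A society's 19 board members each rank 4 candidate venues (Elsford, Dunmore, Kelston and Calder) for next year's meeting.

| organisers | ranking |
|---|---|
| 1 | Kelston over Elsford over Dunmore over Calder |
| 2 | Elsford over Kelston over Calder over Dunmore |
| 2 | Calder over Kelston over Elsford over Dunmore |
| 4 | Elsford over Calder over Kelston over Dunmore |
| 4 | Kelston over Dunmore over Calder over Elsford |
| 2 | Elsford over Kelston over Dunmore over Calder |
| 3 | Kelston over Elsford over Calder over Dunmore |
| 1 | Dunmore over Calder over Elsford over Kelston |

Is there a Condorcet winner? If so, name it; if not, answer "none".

Kelston

Check each pair by majority over 19 ballots:
Elsford vs Dunmore: Elsford wins 14–5.
Elsford vs Kelston: Kelston, 10–9.
Elsford vs Calder: Elsford, 12–7.
Dunmore vs Kelston: Kelston, 18–1.
Dunmore vs Calder: Calder, 11–8.
Kelston–Calder: Kelston 12–7.
Only Kelston has no losses; Kelston is the Condorcet winner.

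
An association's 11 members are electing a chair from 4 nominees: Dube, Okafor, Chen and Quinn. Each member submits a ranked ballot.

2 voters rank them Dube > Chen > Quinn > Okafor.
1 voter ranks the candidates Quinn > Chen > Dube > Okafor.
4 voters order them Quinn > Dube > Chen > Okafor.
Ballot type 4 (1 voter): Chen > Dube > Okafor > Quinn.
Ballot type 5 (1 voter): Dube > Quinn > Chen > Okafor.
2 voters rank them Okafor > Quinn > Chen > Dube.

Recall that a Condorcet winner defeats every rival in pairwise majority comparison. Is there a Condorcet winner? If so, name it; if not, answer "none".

Quinn

Head-to-head results (11 voters):
Dube vs Okafor: Dube, 9–2.
Dube vs Chen: Dube wins 7–4.
Dube vs Quinn: 4 to 7, Quinn.
Okafor vs Chen: 2 to 9, Chen.
Okafor vs Quinn: Okafor preferred on 1+2 = 3 ballots; Quinn wins 8–3.
Chen vs Quinn: 2+1 = 3 for Chen, 8 for Quinn — Quinn by 8–3.
Only Quinn has no losses; Quinn is the Condorcet winner.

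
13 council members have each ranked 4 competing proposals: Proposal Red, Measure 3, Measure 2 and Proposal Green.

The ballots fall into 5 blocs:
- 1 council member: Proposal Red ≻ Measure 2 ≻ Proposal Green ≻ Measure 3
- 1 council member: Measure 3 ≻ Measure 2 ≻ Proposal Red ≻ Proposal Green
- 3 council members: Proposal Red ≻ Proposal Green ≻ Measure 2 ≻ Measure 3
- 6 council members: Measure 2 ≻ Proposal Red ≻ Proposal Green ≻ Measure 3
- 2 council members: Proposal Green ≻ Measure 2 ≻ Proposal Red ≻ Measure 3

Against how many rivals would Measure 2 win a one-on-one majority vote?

3

Measure 2 against each rival (13 council members):
Measure 2 vs Proposal Red: 1+6+2 = 9 for Measure 2, 4 for Proposal Red — Measure 2 by 9–4.
Measure 2 vs Measure 3: Measure 2 is ranked higher on 1+3+6+2 = 12 ballots, Measure 3 on 1. Measure 2 wins 12–1.
Measure 2 vs Proposal Green: 1+1+6 = 8 for Measure 2, 5 for Proposal Green — Measure 2 by 8–5.
Measure 2 beats Proposal Red, Measure 3, Proposal Green — 3 pairwise wins.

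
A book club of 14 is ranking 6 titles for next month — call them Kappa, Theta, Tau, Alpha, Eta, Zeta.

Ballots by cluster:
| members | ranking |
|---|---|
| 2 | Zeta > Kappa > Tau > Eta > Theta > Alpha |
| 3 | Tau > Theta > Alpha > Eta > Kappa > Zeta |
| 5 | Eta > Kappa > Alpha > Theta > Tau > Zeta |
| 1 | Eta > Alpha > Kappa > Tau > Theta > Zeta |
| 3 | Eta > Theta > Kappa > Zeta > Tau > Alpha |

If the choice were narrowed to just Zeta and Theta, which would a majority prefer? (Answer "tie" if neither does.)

Theta

Ballots ranking Zeta above Theta: 2.
Ballots ranking Theta above Zeta: 14 − 2 = 12.
Theta wins the head-to-head 12–2.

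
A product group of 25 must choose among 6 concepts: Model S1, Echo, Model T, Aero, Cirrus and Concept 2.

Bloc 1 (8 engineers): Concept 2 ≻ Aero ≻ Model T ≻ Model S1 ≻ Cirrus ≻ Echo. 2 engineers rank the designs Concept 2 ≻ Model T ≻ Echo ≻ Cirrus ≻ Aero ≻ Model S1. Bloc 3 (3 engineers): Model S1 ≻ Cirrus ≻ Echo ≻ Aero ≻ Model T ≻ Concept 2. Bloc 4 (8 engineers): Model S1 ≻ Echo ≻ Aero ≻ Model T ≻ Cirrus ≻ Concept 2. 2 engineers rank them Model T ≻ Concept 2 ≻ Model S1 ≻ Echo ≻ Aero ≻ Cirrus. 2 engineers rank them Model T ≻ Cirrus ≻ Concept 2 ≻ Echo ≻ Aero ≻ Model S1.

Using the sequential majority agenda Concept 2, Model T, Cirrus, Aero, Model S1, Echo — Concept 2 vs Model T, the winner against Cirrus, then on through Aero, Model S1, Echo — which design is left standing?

Round 1: Concept 2 vs Model T — 10–15, Model T advances.
Round 2: Model T vs Cirrus — 22–3, Model T advances.
Round 3: Model T vs Aero — 6–19, Aero advances.
Round 4: Aero vs Model S1 — 12–13, Model S1 advances.
Round 5: Model S1 vs Echo — 21–4, Model S1 advances.
Model S1 survives the agenda.

Model S1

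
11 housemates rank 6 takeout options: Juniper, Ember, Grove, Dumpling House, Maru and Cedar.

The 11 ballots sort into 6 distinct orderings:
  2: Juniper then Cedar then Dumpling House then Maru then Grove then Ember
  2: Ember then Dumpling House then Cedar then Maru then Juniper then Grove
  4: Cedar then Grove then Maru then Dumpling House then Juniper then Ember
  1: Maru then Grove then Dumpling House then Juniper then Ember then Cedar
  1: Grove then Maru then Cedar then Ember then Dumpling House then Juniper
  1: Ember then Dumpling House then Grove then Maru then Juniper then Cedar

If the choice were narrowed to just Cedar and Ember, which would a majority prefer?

Cedar

Ballots ranking Cedar above Ember: 2 + 4 + 1 = 7.
Ballots ranking Ember above Cedar: 11 − 7 = 4.
Cedar wins the head-to-head 7–4.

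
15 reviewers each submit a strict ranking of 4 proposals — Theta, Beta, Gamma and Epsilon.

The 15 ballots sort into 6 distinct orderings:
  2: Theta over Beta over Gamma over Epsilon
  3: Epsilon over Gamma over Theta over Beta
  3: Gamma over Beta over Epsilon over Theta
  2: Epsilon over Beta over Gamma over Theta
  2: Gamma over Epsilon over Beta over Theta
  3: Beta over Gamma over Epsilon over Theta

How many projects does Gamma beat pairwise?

3

Gamma against each rival (15 reviewers):
Gamma vs Theta: Gamma wins 13–2.
Gamma vs Beta: 3+3+2 = 8 for Gamma, 7 for Beta — Gamma by 8–7.
Gamma vs Epsilon: Gamma, 10–5.
Gamma beats Theta, Beta, Epsilon — 3 pairwise wins.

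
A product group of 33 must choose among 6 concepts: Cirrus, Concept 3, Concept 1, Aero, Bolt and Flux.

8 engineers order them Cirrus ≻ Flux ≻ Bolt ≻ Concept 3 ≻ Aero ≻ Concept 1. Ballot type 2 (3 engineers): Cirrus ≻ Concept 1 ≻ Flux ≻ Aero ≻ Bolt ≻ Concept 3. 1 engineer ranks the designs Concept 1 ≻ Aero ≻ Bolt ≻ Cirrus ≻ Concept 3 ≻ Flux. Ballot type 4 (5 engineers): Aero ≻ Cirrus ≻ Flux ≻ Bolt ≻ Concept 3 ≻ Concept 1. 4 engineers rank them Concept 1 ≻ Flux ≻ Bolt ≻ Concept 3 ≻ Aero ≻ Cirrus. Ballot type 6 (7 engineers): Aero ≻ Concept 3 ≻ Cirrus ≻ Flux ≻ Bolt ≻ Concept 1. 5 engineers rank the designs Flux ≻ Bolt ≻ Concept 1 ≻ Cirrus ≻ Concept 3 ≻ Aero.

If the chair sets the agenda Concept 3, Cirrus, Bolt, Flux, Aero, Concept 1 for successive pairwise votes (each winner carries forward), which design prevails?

Round 1: Concept 3 vs Cirrus — 11–22, Cirrus advances.
Round 2: Cirrus vs Bolt — 23–10, Cirrus advances.
Round 3: Cirrus vs Flux — 24–9, Cirrus advances.
Round 4: Cirrus vs Aero — 16–17, Aero advances.
Round 5: Aero vs Concept 1 — 20–13, Aero advances.
Aero survives the agenda.

Aero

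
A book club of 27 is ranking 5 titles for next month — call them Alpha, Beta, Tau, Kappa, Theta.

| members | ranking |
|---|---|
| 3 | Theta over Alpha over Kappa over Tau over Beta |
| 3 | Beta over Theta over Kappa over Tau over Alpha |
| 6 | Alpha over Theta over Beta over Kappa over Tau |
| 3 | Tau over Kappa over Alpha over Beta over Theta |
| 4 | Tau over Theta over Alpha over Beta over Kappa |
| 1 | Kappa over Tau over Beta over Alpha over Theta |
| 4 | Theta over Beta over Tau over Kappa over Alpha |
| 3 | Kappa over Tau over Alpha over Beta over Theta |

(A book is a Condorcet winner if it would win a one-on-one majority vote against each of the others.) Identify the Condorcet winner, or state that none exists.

Theta

Head-to-head results (27 members):
Alpha–Beta: Alpha 19–8.
Alpha–Tau: Tau 18–9.
Alpha–Kappa: Kappa 14–13.
Alpha vs Theta: Theta wins 14–13.
Beta vs Tau: Tau wins 14–13.
Beta–Kappa: Beta 17–10.
Beta vs Theta: Theta wins 17–10.
Tau–Kappa: Kappa 16–11.
Tau vs Theta: Theta, 16–11.
Kappa–Theta: Theta 20–7.
Only Theta has no losses; Theta is the Condorcet winner.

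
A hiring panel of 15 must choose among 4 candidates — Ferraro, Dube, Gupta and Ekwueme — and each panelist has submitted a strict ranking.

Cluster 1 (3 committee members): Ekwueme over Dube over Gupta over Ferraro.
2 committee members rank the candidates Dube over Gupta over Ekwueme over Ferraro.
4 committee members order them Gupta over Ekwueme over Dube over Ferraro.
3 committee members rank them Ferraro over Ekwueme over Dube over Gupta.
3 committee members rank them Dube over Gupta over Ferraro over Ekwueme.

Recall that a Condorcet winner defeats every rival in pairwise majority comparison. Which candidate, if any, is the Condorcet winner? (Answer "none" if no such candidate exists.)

Check each pair by majority over 15 ballots:
Ferraro vs Dube: Dube wins 12–3.
Ferraro–Gupta: Gupta 12–3.
Ferraro vs Ekwueme: Ekwueme, 9–6.
Dube vs Gupta: Dube wins 11–4.
Dube vs Ekwueme: Ekwueme wins 10–5.
Gupta vs Ekwueme: Gupta, 9–6.
Every candidate loses at least once (Ferraro loses to Dube; Dube loses to Ekwueme; Gupta loses to Dube; Ekwueme loses to Gupta). The majority relation contains the cycle Dube beats Gupta beats Ekwueme beats Dube, so there is no Condorcet winner.

none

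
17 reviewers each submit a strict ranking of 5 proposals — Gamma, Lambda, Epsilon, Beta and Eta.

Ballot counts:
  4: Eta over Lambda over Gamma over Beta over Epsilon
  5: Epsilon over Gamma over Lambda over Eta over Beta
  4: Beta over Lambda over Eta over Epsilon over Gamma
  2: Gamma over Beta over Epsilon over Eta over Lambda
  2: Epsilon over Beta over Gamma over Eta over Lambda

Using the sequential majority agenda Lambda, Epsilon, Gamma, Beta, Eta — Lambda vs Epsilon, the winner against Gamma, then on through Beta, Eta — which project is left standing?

Round 1: Lambda vs Epsilon — 8–9, Epsilon advances.
Round 2: Epsilon vs Gamma — 11–6, Epsilon advances.
Round 3: Epsilon vs Beta — 7–10, Beta advances.
Round 4: Beta vs Eta — 8–9, Eta advances.
The agenda winner is Eta.

Eta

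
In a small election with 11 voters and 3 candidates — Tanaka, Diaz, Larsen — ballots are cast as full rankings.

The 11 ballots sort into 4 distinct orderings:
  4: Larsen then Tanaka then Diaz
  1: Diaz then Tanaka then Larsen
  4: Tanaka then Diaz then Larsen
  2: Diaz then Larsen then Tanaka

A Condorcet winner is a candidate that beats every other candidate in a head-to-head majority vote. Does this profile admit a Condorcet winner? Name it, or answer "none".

Check each pair by majority over 11 ballots:
Tanaka vs Diaz: 4+4 = 8 for Tanaka, 3 for Diaz — Tanaka by 8–3.
Tanaka vs Larsen: Tanaka preferred on 1+4 = 5 ballots; Larsen wins 6–5.
Diaz vs Larsen: 1+4+2 = 7 for Diaz, 4 for Larsen — Diaz by 7–4.
Each candidate drops at least one matchup (Tanaka loses to Larsen; Diaz loses to Tanaka; Larsen loses to Diaz); the cycle Tanaka beats Diaz beats Larsen beats Tanaka rules out a Condorcet winner.

none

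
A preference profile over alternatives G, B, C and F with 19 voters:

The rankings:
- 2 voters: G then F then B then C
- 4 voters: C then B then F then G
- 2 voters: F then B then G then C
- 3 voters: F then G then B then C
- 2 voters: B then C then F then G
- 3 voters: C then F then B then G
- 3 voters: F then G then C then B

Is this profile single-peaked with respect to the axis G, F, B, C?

Axis positions: G=1, F=2, B=3, C=4.
Type 1 (peak G at position 1): ranking walks positions 1-2-3-4, expanding outward from the peak — single-peaked.
Type 2 (peak C at position 4): ranking walks positions 4-3-2-1, expanding outward from the peak — single-peaked.
Type 3 (peak F at position 2): ranking walks positions 2-3-1-4, expanding outward from the peak — single-peaked.
Type 4 (peak F at position 2): ranking walks positions 2-1-3-4, expanding outward from the peak — single-peaked.
Type 5 (peak B at position 3): ranking walks positions 3-4-2-1, expanding outward from the peak — single-peaked.
Type 6: ranking walks positions 4-2-3-1; F is ranked above B even though B lies between F and the peak C on the axis — preferences dip and rise again. Not single-peaked.
Type 7: ranking walks positions 2-1-4-3; C is ranked above B even though B lies between C and the peak F on the axis — preferences dip and rise again. Not single-peaked.
Type 6 violates single-peakedness, so the profile is not single-peaked on this axis.

no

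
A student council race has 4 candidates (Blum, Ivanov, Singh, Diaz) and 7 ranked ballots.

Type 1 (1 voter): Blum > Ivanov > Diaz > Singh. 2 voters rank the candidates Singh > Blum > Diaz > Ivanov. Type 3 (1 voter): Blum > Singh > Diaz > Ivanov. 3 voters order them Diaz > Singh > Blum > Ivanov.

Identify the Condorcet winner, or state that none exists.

Pairwise majorities:
Blum vs Ivanov: Blum, 7–0.
Blum vs Singh: Singh wins 5–2.
Blum vs Diaz: Blum wins 4–3.
Ivanov vs Singh: Ivanov is ranked higher on 1 ballot, Singh on 6. Singh wins 6–1.
Ivanov vs Diaz: Ivanov is ranked higher on 1 ballot, Diaz on 6. Diaz wins 6–1.
Singh vs Diaz: Singh is ranked higher on 2+1 = 3 ballots, Diaz on 4. Diaz wins 4–3.
Each candidate drops at least one matchup (Blum loses to Singh; Ivanov loses to Blum; Singh loses to Diaz; Diaz loses to Blum); the cycle Blum > Diaz > Singh > Blum rules out a Condorcet winner.

none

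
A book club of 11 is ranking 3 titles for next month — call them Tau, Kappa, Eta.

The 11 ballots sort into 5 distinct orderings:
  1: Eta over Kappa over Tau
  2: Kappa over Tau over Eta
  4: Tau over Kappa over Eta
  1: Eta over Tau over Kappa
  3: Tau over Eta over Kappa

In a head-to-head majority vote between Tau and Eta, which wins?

Ballots ranking Tau above Eta: 2 + 4 + 3 = 9.
Ballots ranking Eta above Tau: 11 − 9 = 2.
Tau wins the head-to-head 9–2.

Tau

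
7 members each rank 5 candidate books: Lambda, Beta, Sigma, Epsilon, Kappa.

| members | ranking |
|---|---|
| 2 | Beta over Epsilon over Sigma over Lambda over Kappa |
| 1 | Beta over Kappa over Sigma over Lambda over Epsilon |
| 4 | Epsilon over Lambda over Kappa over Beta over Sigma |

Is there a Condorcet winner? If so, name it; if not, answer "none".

Epsilon

Check each pair by majority over 7 ballots:
Lambda vs Beta: Lambda preferred on 4 ballots; Lambda wins 4–3.
Lambda vs Sigma: 4 to 3, Lambda.
Lambda vs Epsilon: 1 to 6, Epsilon.
Lambda vs Kappa: Lambda preferred on 2+4 = 6 ballots; Lambda wins 6–1.
Beta vs Sigma: 7 to 0, Beta.
Beta vs Epsilon: 3 to 4, Epsilon.
Beta vs Kappa: Beta preferred on 2+1 = 3 ballots; Kappa wins 4–3.
Sigma vs Epsilon: Sigma preferred on 1 ballot; Epsilon wins 6–1.
Sigma vs Kappa: Sigma is ranked higher on 2 ballots, Kappa on 5. Kappa wins 5–2.
Epsilon vs Kappa: Epsilon preferred on 2+4 = 6 ballots; Epsilon wins 6–1.
Only Epsilon has no losses; Epsilon is the Condorcet winner.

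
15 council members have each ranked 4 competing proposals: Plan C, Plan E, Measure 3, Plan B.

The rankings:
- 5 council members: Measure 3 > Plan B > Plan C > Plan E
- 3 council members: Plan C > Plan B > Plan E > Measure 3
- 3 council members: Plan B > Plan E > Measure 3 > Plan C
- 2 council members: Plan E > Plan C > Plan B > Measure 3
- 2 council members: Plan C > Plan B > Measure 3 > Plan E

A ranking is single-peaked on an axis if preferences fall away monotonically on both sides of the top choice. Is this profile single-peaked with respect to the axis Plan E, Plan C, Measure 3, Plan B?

no

Axis positions: Plan E=1, Plan C=2, Measure 3=3, Plan B=4.
Ballot type 1 (peak Measure 3 at position 3): ranking walks positions 3-4-2-1, expanding outward from the peak — single-peaked.
Ballot type 2: ranking walks positions 2-4-1-3; Plan B is ranked above Measure 3 even though Measure 3 lies between Plan B and the peak Plan C on the axis — preferences dip and rise again. Not single-peaked.
Ballot type 3: ranking walks positions 4-1-3-2; Plan E is ranked above Measure 3 even though Measure 3 lies between Plan E and the peak Plan B on the axis — preferences dip and rise again. Not single-peaked.
Ballot type 4: ranking walks positions 1-2-4-3; Plan B is ranked above Measure 3 even though Measure 3 lies between Plan B and the peak Plan E on the axis — preferences dip and rise again. Not single-peaked.
Ballot type 5: ranking walks positions 2-4-3-1; Plan B is ranked above Measure 3 even though Measure 3 lies between Plan B and the peak Plan C on the axis — preferences dip and rise again. Not single-peaked.
Ballot type 2 violates single-peakedness, so the profile is not single-peaked on this axis.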